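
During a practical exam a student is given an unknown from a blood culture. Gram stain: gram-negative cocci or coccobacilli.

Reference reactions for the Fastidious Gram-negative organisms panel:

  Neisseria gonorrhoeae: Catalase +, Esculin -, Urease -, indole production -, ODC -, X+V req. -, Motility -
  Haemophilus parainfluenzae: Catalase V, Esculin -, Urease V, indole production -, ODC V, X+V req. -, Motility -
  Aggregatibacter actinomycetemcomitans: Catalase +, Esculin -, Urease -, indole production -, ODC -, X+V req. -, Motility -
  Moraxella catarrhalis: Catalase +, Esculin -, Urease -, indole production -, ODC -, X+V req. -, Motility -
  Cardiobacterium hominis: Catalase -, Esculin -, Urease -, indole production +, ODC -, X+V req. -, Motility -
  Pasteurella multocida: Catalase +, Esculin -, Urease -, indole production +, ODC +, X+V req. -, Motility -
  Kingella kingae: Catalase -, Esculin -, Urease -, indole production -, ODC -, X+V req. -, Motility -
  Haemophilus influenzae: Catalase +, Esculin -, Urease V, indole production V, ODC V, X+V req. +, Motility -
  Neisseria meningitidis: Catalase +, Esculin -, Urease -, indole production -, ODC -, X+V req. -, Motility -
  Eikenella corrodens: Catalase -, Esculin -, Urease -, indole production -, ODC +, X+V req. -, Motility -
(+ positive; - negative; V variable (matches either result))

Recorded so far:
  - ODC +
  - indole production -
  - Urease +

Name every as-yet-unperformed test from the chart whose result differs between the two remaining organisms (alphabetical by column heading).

Urease +: excludes 8 organisms — 2 left.
ODC +: all 2 remaining candidates are consistent.
indole production -: all 2 remaining candidates are consistent.
Two candidates remain: Haemophilus influenzae and Haemophilus parainfluenzae.
  Catalase: + vs V — variable for at least one, does not separate.
  Esculin: - vs - — same for both, does not separate.
  X+V req.: Haemophilus influenzae +, Haemophilus parainfluenzae - — discriminates.
  Motility: - vs - — same for both, does not separate.

X+V req.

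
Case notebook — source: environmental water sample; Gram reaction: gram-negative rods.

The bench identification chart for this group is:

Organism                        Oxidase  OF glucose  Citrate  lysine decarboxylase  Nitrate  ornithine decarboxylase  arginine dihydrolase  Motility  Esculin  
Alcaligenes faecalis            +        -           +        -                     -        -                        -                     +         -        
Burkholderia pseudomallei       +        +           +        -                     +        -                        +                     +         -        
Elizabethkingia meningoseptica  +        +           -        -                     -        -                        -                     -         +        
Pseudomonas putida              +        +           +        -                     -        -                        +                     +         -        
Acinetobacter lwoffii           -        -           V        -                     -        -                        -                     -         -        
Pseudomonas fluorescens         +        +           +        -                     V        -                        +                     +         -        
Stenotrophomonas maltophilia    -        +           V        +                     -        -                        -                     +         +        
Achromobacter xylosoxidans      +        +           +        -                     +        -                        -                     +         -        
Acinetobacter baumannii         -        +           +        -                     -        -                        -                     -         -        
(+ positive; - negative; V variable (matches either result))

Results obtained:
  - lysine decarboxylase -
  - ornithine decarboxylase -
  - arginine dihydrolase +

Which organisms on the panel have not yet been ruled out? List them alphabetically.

Burkholderia pseudomallei, Pseudomonas fluorescens, Pseudomonas putida

arginine dihydrolase +: excludes 6 organisms — 3 left.
ornithine decarboxylase -: all 3 remaining candidates are consistent.
lysine decarboxylase -: all 3 remaining candidates are consistent.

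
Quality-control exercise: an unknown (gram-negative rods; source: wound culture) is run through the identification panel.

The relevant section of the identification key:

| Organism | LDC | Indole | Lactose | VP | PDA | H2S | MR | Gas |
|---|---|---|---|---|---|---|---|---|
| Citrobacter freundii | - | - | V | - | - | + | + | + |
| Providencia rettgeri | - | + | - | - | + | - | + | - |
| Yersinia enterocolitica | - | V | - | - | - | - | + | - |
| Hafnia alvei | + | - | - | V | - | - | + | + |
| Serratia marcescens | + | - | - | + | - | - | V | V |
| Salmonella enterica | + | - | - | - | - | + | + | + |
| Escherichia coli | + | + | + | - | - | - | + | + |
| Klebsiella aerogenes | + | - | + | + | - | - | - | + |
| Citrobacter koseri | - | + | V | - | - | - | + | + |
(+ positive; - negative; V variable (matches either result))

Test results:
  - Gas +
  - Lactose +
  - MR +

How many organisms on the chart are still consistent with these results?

3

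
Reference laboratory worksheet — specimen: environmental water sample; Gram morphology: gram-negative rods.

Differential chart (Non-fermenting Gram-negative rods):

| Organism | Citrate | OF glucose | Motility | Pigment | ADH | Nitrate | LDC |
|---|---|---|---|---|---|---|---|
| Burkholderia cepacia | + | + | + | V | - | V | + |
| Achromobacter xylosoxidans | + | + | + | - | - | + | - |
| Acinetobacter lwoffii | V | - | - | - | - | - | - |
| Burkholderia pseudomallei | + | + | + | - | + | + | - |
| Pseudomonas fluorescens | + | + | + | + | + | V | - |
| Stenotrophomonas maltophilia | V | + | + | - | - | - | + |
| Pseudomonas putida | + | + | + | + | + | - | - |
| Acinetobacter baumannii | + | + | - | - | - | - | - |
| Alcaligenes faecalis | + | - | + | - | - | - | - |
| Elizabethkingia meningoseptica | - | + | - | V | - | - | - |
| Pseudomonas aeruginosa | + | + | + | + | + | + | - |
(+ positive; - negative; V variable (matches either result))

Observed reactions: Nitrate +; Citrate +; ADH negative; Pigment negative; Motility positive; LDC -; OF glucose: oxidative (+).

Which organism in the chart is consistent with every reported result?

Citrate +: excludes Elizabethkingia meningoseptica — 10 left.
Nitrate +: excludes 5 organisms — 5 left.
LDC -: excludes Burkholderia cepacia — 4 left.
Motility +: all 4 remaining candidates are consistent.
Pigment -: excludes Pseudomonas fluorescens, Pseudomonas aeruginosa — 2 left.
ADH -: excludes Burkholderia pseudomallei — 1 left.
OF glucose +: the one remaining candidate is consistent.

Achromobacter xylosoxidans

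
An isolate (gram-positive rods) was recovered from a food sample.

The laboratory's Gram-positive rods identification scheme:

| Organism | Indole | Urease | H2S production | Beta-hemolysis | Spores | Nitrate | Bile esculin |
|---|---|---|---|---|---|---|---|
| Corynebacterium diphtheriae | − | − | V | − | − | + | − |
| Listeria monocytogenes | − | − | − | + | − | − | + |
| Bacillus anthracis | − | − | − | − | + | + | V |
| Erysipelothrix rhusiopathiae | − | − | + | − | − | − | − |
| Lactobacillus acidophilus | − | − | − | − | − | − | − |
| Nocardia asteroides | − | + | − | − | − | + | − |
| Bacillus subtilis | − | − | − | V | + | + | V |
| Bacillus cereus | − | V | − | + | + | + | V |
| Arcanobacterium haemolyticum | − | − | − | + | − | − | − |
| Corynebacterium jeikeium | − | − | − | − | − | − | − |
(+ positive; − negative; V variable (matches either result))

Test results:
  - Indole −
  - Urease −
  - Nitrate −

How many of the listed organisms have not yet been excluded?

5

Nitrate −: excludes 5 organisms — 5 left.
Urease −: all 5 remaining candidates are consistent.
Indole −: all 5 remaining candidates are consistent.
Still consistent: Arcanobacterium haemolyticum, Corynebacterium jeikeium, Erysipelothrix rhusiopathiae, Lactobacillus acidophilus, Listeria monocytogenes.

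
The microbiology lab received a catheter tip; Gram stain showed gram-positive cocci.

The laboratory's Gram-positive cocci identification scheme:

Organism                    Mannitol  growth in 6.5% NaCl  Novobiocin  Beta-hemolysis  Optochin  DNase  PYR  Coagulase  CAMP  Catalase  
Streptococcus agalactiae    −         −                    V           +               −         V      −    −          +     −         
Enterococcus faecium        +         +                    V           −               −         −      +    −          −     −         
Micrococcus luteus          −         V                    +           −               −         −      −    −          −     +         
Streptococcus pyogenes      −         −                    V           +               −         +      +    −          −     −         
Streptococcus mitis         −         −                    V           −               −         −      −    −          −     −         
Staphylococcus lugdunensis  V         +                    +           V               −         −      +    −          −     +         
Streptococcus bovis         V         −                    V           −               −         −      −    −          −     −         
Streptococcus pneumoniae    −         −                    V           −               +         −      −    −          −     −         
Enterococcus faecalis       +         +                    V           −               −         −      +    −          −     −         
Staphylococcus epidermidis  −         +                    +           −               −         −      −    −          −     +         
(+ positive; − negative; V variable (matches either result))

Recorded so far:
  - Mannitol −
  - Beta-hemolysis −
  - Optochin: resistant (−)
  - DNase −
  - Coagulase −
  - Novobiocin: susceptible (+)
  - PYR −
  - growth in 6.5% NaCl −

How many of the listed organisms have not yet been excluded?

Mannitol −: excludes Enterococcus faecium, Enterococcus faecalis — 8 left.
Coagulase −: all 8 remaining candidates are consistent.
DNase −: excludes Streptococcus pyogenes — 7 left.
Novobiocin +: all 7 remaining candidates are consistent.
growth in 6.5% NaCl −: excludes Staphylococcus lugdunensis, Staphylococcus epidermidis — 5 left.
Optochin −: excludes Streptococcus pneumoniae — 4 left.
PYR −: all 4 remaining candidates are consistent.
Beta-hemolysis −: excludes Streptococcus agalactiae — 3 left.
Still consistent: Micrococcus luteus, Streptococcus bovis, Streptococcus mitis.

3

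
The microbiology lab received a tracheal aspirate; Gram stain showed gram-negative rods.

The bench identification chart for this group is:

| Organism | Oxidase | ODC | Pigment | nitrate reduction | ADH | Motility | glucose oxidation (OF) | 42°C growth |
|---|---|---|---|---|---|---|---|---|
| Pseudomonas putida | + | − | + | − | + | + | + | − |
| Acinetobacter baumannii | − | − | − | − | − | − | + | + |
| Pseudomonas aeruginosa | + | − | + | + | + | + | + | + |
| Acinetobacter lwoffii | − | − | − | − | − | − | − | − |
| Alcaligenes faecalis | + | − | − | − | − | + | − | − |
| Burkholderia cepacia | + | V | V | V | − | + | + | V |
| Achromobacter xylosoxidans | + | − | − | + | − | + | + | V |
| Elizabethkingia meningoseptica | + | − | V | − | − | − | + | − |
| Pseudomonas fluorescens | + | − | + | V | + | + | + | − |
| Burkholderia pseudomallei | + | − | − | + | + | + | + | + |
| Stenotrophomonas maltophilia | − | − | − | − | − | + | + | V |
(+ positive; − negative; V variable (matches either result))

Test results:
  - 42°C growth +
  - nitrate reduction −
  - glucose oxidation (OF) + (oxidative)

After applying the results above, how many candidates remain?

glucose oxidation (OF) +: excludes Acinetobacter lwoffii, Alcaligenes faecalis — 9 left.
42°C growth +: excludes Pseudomonas putida, Elizabethkingia meningoseptica, Pseudomonas fluorescens — 6 left.
nitrate reduction −: excludes Pseudomonas aeruginosa, Achromobacter xylosoxidans, Burkholderia pseudomallei — 3 left.
Still consistent: Acinetobacter baumannii, Burkholderia cepacia, Stenotrophomonas maltophilia.

3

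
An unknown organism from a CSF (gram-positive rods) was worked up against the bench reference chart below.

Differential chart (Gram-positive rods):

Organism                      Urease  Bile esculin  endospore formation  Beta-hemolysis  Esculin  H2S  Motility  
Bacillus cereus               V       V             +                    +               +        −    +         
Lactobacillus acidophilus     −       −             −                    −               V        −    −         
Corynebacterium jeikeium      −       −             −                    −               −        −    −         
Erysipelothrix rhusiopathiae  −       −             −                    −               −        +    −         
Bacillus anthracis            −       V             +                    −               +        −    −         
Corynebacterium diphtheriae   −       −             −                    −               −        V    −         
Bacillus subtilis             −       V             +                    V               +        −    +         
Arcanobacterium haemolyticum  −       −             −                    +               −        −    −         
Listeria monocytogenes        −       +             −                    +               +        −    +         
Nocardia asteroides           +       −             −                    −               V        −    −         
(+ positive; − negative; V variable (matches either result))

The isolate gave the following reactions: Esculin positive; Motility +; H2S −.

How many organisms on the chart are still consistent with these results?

3

H2S −: excludes Erysipelothrix rhusiopathiae — 9 left.
Motility +: excludes 6 organisms — 3 left.
Esculin +: all 3 remaining candidates are consistent.
Still consistent: Bacillus cereus, Bacillus subtilis, Listeria monocytogenes.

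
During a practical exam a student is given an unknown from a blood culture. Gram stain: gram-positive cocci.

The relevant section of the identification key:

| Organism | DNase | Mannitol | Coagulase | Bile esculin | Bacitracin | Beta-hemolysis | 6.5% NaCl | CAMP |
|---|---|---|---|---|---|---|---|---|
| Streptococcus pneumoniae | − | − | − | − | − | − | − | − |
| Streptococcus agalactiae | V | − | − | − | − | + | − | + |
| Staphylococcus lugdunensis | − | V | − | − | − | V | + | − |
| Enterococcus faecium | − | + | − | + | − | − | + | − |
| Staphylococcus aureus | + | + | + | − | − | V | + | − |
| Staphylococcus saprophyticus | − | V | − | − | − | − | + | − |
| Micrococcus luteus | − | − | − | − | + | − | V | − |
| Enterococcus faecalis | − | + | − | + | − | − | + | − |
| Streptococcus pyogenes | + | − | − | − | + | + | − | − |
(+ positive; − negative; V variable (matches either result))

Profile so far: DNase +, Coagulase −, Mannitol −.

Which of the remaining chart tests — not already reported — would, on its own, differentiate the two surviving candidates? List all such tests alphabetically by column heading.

Bacitracin, CAMP

DNase +: excludes 6 organisms — 3 left.
Coagulase −: excludes Staphylococcus aureus — 2 left.
Mannitol −: all 2 remaining candidates are consistent.
Two candidates remain: Streptococcus agalactiae and Streptococcus pyogenes.
  Bile esculin: − vs − — same for both, does not separate.
  Bacitracin: Streptococcus agalactiae −, Streptococcus pyogenes + — discriminates.
  Beta-hemolysis: + vs + — same for both, does not separate.
  6.5% NaCl: − vs − — same for both, does not separate.
  CAMP: Streptococcus agalactiae +, Streptococcus pyogenes − — discriminates.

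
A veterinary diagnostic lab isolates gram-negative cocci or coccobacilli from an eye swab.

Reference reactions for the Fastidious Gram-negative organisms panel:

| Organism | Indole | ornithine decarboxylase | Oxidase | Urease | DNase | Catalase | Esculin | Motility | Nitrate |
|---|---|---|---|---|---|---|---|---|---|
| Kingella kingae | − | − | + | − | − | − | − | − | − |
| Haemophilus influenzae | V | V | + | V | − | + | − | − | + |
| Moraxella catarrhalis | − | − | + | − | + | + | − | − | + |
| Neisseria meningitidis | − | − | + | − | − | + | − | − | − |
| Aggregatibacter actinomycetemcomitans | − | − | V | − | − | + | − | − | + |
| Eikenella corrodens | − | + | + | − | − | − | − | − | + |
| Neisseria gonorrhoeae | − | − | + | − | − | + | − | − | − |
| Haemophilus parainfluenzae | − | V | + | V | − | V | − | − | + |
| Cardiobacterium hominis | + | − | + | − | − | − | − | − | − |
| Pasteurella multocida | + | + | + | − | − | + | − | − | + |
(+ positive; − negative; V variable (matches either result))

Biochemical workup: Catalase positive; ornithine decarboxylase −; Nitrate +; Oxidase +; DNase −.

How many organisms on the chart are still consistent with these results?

Catalase +: excludes Kingella kingae, Eikenella corrodens, Cardiobacterium hominis — 7 left.
DNase −: excludes Moraxella catarrhalis — 6 left.
Oxidase +: all 6 remaining candidates are consistent.
ornithine decarboxylase −: excludes Pasteurella multocida — 5 left.
Nitrate +: excludes Neisseria meningitidis, Neisseria gonorrhoeae — 3 left.
Still consistent: Aggregatibacter actinomycetemcomitans, Haemophilus influenzae, Haemophilus parainfluenzae.

3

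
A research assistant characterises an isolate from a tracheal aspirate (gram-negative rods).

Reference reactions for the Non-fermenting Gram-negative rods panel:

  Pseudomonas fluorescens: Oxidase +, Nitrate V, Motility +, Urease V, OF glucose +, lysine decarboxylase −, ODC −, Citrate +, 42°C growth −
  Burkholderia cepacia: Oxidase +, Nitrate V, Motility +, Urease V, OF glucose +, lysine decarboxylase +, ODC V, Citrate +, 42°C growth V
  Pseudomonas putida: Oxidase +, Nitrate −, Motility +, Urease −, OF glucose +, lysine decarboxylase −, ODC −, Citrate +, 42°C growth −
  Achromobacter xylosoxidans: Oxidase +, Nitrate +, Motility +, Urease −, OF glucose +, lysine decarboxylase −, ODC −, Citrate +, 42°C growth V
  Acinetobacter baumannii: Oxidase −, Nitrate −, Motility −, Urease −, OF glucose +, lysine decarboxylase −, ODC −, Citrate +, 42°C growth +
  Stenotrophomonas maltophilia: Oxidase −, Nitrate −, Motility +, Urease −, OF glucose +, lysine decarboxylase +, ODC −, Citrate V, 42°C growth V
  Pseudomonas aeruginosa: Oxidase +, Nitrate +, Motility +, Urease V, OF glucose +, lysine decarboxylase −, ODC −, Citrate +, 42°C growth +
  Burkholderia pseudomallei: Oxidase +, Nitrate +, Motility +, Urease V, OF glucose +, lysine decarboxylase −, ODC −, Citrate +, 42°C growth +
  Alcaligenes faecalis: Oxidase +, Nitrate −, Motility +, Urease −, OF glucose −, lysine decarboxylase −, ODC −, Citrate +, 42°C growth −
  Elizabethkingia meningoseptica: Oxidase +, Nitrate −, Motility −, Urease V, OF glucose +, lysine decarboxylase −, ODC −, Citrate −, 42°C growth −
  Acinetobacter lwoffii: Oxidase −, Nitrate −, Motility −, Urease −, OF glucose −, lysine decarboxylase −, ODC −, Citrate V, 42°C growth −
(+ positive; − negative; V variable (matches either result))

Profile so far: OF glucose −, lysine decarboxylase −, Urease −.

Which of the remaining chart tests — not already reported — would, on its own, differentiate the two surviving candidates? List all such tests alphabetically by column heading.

Urease −: all 11 remaining candidates are consistent.
lysine decarboxylase −: excludes Burkholderia cepacia, Stenotrophomonas maltophilia — 9 left.
OF glucose −: excludes 7 organisms — 2 left.
Two candidates remain: Acinetobacter lwoffii and Alcaligenes faecalis.
  Oxidase: Acinetobacter lwoffii −, Alcaligenes faecalis + — discriminates.
  Nitrate: − vs − — same for both, does not separate.
  Motility: Acinetobacter lwoffii −, Alcaligenes faecalis + — discriminates.
  ODC: − vs − — same for both, does not separate.
  Citrate: V vs + — variable for at least one, does not separate.
  42°C growth: − vs − — same for both, does not separate.

Motility, Oxidase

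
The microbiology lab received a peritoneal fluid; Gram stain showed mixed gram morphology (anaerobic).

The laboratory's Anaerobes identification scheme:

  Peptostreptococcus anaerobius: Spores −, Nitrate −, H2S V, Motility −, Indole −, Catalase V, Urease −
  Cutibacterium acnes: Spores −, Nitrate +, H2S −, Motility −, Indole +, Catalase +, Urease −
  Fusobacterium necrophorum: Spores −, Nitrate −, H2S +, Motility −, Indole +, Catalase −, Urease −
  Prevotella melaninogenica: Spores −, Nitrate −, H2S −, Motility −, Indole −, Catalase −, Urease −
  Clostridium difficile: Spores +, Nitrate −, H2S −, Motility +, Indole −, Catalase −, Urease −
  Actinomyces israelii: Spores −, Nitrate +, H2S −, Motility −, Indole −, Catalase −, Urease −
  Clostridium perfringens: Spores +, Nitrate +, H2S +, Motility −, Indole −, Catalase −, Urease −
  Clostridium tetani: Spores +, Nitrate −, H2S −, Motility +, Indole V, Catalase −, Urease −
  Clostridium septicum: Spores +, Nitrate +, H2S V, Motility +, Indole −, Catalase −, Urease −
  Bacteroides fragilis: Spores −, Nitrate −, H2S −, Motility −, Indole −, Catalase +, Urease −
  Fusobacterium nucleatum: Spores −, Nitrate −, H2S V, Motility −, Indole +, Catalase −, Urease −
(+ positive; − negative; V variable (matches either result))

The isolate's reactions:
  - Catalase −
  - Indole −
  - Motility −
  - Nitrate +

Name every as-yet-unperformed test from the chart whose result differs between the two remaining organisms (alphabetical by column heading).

Catalase −: excludes Cutibacterium acnes, Bacteroides fragilis — 9 left.
Indole −: excludes Fusobacterium necrophorum, Fusobacterium nucleatum — 7 left.
Nitrate +: excludes Peptostreptococcus anaerobius, Prevotella melaninogenica, Clostridium difficile, Clostridium tetani — 3 left.
Motility −: excludes Clostridium septicum — 2 left.
Two candidates remain: Actinomyces israelii and Clostridium perfringens.
  Spores: Actinomyces israelii −, Clostridium perfringens + — discriminates.
  H2S: Actinomyces israelii −, Clostridium perfringens + — discriminates.
  Urease: − vs − — same for both, does not separate.

H2S, Spores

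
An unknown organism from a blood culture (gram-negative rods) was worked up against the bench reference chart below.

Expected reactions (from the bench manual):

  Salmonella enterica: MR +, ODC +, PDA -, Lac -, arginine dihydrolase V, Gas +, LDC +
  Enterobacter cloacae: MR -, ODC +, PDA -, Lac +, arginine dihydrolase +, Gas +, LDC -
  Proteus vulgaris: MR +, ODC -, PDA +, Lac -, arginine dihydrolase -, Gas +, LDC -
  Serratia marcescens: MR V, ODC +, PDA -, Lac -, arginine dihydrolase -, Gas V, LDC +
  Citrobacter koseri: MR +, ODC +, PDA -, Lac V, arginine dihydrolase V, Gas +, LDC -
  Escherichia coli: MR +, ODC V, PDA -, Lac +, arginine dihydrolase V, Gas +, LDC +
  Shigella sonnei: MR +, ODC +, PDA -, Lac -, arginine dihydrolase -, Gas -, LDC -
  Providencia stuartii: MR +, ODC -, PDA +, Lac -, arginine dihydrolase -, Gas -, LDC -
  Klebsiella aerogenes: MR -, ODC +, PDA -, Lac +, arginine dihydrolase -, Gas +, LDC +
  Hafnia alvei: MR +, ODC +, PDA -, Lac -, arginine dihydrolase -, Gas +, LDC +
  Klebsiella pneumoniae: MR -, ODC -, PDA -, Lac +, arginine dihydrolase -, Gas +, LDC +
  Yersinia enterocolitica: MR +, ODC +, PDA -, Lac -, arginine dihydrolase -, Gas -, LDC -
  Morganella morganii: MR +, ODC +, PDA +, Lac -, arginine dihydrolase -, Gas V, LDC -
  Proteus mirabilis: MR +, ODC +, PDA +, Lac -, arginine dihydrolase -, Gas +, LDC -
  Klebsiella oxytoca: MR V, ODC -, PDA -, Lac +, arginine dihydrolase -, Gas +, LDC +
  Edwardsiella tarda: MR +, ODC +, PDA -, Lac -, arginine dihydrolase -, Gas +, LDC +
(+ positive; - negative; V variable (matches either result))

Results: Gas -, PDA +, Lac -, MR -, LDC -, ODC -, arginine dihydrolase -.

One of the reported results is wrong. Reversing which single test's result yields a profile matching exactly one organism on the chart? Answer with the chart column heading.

As reported, no row in the chart matches all 7 reactions.
Reversing arginine dihydrolase → still no organism matches.
Reversing PDA → still no organism matches.
Reversing LDC → still no organism matches.
Reversing Lac → still no organism matches.
Reversing ODC → still no organism matches.
Reversing MR (to +) → unique match: Providencia stuartii.
Reversing Gas → still no organism matches.

MR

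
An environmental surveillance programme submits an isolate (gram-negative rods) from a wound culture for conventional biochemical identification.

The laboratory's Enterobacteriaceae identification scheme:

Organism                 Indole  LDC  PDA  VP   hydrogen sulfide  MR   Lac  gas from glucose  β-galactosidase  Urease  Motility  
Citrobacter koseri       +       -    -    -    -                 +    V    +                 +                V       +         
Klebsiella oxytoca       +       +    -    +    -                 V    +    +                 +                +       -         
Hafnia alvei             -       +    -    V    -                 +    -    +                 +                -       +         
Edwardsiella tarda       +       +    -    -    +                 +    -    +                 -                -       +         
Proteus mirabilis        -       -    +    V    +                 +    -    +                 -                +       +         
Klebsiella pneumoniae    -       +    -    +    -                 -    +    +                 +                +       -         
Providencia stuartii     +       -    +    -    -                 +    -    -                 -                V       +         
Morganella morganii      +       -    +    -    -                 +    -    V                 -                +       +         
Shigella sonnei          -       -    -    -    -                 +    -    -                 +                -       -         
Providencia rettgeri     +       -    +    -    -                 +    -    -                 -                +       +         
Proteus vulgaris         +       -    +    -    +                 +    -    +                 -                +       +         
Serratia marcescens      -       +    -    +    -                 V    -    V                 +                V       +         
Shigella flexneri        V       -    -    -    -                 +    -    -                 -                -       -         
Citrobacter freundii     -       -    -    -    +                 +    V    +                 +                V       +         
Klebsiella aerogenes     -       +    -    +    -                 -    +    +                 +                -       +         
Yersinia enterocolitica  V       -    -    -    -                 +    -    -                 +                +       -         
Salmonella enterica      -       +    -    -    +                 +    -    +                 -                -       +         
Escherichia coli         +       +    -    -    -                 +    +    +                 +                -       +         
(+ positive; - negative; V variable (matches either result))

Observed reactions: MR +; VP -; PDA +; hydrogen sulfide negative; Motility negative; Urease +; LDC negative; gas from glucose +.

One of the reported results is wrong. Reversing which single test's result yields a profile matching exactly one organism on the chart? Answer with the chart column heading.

As reported, no row in the chart matches all 8 reactions.
Reversing gas from glucose → still no organism matches.
Reversing LDC → still no organism matches.
Reversing Motility (to +) → unique match: Morganella morganii.
Reversing hydrogen sulfide → still no organism matches.
Reversing Urease → still no organism matches.
Reversing VP → still no organism matches.
Reversing PDA → still no organism matches.
Reversing MR → still no organism matches.

Motility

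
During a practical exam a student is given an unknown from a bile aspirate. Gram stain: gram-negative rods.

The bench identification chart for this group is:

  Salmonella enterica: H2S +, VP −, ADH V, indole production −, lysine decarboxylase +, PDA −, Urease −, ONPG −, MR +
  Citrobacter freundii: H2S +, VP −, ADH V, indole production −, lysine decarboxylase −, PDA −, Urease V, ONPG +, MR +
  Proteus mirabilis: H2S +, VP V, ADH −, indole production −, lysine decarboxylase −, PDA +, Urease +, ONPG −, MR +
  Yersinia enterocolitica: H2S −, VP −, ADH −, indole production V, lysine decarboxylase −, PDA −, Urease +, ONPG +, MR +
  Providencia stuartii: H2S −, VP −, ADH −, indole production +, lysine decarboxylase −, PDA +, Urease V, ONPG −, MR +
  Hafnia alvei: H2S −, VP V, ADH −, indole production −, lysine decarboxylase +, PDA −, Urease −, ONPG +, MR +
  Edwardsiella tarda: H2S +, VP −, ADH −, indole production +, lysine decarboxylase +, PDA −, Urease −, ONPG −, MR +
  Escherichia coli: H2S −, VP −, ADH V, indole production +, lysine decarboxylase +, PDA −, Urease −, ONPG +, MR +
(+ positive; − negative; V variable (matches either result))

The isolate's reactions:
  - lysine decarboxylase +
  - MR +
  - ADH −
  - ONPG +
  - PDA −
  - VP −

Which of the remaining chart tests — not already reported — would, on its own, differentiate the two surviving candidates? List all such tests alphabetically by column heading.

VP −: all 8 remaining candidates are consistent.
PDA −: excludes Proteus mirabilis, Providencia stuartii — 6 left.
ADH −: all 6 remaining candidates are consistent.
lysine decarboxylase +: excludes Citrobacter freundii, Yersinia enterocolitica — 4 left.
MR +: all 4 remaining candidates are consistent.
ONPG +: excludes Salmonella enterica, Edwardsiella tarda — 2 left.
Two candidates remain: Escherichia coli and Hafnia alvei.
  H2S: − vs − — same for both, does not separate.
  indole production: Escherichia coli +, Hafnia alvei − — discriminates.
  Urease: − vs − — same for both, does not separate.

indole production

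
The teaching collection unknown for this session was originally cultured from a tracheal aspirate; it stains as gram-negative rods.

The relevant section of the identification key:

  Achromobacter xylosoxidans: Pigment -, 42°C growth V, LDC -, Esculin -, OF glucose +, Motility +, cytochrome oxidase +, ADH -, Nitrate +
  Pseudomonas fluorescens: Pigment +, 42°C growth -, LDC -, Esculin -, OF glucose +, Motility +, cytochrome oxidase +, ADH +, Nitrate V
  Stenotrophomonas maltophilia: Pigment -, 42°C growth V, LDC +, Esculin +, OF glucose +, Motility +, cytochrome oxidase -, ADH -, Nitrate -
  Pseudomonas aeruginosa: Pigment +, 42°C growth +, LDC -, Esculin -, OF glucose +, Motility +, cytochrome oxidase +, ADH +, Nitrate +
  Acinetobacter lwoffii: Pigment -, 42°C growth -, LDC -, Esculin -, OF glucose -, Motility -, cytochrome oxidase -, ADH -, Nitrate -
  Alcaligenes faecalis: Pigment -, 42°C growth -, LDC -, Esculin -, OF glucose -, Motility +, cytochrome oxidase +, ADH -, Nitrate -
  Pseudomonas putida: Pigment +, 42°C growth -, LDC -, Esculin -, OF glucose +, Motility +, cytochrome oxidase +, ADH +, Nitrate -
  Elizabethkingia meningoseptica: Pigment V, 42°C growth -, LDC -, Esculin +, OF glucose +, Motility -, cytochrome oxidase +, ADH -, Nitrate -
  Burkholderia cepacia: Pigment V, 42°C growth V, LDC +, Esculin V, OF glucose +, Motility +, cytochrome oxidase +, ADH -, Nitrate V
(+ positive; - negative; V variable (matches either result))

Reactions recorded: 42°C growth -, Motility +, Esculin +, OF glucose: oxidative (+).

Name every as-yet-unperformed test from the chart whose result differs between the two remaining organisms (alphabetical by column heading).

Motility +: excludes Acinetobacter lwoffii, Elizabethkingia meningoseptica — 7 left.
OF glucose +: excludes Alcaligenes faecalis — 6 left.
42°C growth -: excludes Pseudomonas aeruginosa — 5 left.
Esculin +: excludes Achromobacter xylosoxidans, Pseudomonas fluorescens, Pseudomonas putida — 2 left.
Two candidates remain: Burkholderia cepacia and Stenotrophomonas maltophilia.
  Pigment: V vs - — variable for at least one, does not separate.
  LDC: + vs + — same for both, does not separate.
  cytochrome oxidase: Burkholderia cepacia +, Stenotrophomonas maltophilia - — discriminates.
  ADH: - vs - — same for both, does not separate.
  Nitrate: V vs - — variable for at least one, does not separate.

cytochrome oxidase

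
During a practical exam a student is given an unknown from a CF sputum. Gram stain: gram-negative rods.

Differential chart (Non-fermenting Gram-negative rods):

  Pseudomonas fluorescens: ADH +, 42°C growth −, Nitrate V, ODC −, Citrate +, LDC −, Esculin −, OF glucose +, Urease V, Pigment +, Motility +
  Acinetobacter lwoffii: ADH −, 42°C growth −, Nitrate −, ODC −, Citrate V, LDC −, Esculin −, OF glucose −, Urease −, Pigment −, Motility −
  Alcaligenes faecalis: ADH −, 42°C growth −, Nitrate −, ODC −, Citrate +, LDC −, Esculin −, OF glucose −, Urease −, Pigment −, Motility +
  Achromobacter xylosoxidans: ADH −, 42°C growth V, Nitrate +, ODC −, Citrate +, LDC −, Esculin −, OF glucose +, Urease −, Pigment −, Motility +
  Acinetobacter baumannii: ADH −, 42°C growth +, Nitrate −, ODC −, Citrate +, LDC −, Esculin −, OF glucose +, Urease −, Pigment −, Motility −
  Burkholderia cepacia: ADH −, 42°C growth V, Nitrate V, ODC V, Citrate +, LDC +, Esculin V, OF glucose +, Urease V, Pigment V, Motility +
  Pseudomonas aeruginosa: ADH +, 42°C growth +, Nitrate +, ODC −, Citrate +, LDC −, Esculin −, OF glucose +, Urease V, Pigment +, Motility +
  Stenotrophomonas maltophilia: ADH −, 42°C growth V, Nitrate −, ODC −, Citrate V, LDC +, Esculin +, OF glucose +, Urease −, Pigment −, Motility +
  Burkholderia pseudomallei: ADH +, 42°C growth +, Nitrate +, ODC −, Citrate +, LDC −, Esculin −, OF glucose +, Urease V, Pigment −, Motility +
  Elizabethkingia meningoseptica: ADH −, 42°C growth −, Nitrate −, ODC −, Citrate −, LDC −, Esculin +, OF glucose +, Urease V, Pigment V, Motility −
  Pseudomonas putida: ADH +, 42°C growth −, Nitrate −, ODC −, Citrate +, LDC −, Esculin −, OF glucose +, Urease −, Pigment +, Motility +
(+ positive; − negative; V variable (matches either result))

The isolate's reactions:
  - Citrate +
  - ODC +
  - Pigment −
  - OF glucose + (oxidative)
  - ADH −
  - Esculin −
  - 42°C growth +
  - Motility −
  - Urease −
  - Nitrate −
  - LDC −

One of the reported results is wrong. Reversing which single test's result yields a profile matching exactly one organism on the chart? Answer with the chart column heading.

As reported, no row in the chart matches all 11 reactions.
Reversing Urease → still no organism matches.
Reversing Motility → still no organism matches.
Reversing Nitrate → still no organism matches.
Reversing 42°C growth → still no organism matches.
Reversing OF glucose → still no organism matches.
Reversing ODC (to −) → unique match: Acinetobacter baumannii.
Reversing Esculin → still no organism matches.
Reversing Citrate → still no organism matches.
Reversing ADH → still no organism matches.
Reversing Pigment → still no organism matches.
Reversing LDC → still no organism matches.

ODC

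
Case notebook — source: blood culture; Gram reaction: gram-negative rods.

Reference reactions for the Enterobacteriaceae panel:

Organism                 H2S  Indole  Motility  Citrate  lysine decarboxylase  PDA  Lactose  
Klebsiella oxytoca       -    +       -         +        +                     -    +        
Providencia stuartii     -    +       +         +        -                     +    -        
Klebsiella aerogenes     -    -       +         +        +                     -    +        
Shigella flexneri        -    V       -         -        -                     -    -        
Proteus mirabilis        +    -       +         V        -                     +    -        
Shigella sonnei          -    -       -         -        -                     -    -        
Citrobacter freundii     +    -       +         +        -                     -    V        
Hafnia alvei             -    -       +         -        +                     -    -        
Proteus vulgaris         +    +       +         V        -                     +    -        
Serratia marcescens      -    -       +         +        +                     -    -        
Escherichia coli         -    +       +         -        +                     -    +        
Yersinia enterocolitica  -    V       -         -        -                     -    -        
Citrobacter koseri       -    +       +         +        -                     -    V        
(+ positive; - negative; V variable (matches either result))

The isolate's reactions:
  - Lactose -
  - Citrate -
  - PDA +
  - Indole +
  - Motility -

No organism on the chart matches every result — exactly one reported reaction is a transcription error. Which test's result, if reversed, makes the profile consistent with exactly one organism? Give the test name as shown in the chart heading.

As reported, no row in the chart matches all 5 reactions.
Reversing Lactose → still no organism matches.
Reversing Citrate → still no organism matches.
Reversing PDA → 2 organisms match (not unique).
Reversing Motility (to +) → unique match: Proteus vulgaris.
Reversing Indole → still no organism matches.

Motility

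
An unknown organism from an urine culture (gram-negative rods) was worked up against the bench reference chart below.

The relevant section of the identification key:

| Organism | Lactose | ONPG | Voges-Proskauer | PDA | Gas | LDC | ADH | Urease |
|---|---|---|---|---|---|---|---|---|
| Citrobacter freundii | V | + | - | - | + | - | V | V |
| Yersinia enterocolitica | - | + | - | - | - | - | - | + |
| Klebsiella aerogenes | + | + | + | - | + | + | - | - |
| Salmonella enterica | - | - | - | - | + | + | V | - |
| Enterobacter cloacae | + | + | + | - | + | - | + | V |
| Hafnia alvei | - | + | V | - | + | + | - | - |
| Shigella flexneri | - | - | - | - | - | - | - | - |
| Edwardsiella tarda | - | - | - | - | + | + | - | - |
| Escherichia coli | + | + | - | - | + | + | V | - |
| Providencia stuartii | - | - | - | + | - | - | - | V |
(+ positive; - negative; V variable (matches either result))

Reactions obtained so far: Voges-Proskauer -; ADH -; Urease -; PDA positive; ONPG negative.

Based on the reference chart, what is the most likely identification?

Voges-Proskauer -: excludes Klebsiella aerogenes, Enterobacter cloacae — 8 left.
Urease -: excludes Yersinia enterocolitica — 7 left.
ONPG -: excludes Citrobacter freundii, Hafnia alvei, Escherichia coli — 4 left.
ADH -: all 4 remaining candidates are consistent.
PDA +: excludes Salmonella enterica, Shigella flexneri, Edwardsiella tarda — 1 left.

Providencia stuartii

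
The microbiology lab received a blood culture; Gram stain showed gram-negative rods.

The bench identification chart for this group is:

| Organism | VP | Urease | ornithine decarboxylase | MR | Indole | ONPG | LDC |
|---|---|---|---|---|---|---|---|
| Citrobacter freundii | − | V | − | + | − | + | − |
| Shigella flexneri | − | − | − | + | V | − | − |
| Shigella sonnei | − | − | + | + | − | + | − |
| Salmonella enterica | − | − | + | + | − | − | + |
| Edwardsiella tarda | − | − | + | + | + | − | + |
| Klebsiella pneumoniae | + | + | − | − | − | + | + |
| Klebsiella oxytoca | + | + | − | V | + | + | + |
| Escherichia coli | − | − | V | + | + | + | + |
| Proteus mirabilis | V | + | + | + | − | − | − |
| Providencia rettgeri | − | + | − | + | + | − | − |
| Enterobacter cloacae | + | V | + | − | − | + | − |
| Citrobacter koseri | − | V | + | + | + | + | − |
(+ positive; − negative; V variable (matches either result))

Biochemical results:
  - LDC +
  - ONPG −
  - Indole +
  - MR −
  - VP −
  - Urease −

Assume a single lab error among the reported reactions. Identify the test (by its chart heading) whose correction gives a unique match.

MR

As reported, no row in the chart matches all 6 reactions.
Reversing VP → still no organism matches.
Reversing ONPG → still no organism matches.
Reversing LDC → still no organism matches.
Reversing Urease → still no organism matches.
Reversing MR (to +) → unique match: Edwardsiella tarda.
Reversing Indole → still no organism matches.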